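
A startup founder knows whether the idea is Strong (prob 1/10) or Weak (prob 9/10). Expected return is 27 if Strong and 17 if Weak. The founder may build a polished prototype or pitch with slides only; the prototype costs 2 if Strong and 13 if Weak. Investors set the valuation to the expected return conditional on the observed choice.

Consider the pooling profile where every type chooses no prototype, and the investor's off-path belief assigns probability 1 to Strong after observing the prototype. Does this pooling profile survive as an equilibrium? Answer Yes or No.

On path, the investor holds the prior and pays 1/10·27 + 9/10·17 = 18. Off path (the prototype), believing Strong, it pays 27.
Strong: no prototype nets 18; the prototype nets 27 − 2 = 25. Strong would deviate.
Weak: no prototype nets 18; the prototype nets 27 − 13 = 14. Weak stays.
A type deviates, so pooling fails.

No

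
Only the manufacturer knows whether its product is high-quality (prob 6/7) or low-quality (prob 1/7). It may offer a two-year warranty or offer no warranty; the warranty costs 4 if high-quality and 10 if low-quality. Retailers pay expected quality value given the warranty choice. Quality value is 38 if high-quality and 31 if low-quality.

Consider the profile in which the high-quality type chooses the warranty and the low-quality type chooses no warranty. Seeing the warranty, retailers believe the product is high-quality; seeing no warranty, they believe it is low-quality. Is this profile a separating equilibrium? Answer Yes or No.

Yes

Under these beliefs, the warranty earns price 38 and no warranty earns price 31.
high-quality: the warranty nets 38 − 4 = 34; no warranty nets 31. high-quality prefers the warranty.
low-quality: the warranty nets 38 − 10 = 28; no warranty nets 31. low-quality prefers no warranty.
Neither type deviates, so the separating profile is an equilibrium.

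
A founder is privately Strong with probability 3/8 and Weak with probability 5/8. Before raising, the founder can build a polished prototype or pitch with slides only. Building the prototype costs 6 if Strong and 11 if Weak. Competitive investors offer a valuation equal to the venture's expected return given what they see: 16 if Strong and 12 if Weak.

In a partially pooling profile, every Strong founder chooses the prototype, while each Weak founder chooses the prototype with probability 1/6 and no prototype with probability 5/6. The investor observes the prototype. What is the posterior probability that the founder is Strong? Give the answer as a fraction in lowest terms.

P(the prototype) = (3/8)·1 + (5/8)·(1/6) = 23/48.
By Bayes' rule, P(Strong | the prototype) = (3/8) / (23/48) = 18/23.

18/23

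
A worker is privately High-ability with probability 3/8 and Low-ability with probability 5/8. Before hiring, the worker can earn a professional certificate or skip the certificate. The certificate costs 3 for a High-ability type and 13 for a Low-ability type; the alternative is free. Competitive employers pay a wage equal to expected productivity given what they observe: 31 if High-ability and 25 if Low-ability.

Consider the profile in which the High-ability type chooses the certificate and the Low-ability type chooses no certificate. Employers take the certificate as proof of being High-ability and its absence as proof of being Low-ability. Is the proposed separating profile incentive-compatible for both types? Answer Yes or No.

Under these beliefs, the certificate earns wage 31 and no certificate earns wage 25.
High-ability: the certificate nets 31 − 3 = 28; no certificate nets 25. High-ability prefers the certificate.
Low-ability: the certificate nets 31 − 13 = 18; no certificate nets 25. Low-ability prefers no certificate.
Neither type deviates, so the separating profile is an equilibrium.

Yes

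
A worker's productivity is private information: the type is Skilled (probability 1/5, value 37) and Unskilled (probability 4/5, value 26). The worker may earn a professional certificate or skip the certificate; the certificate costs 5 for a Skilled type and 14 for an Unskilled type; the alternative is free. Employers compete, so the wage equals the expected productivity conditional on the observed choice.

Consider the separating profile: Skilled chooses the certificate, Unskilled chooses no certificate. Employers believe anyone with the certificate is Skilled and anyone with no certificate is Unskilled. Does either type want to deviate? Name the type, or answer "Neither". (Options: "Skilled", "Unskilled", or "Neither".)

The certificate pays 37; no certificate pays 26.
Skilled: assigned the certificate, nets 37 − 5 = 32; deviating to no certificate nets 26.
Unskilled: assigned no certificate, nets 26; deviating to the certificate nets 37 − 14 = 23.
Both types strictly prefer their assigned action; no profitable deviation.

Neither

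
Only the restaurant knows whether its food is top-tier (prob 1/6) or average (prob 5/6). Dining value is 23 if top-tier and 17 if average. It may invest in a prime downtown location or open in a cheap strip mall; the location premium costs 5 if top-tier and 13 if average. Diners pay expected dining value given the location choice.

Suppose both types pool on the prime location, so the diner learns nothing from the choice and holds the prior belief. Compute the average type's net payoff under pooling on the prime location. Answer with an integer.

5

Pooled price premium = 1/6·23 + 5/6·17 = 18.
average pays cost 13 for the prime location, so net payoff = 18 − 13 = 5.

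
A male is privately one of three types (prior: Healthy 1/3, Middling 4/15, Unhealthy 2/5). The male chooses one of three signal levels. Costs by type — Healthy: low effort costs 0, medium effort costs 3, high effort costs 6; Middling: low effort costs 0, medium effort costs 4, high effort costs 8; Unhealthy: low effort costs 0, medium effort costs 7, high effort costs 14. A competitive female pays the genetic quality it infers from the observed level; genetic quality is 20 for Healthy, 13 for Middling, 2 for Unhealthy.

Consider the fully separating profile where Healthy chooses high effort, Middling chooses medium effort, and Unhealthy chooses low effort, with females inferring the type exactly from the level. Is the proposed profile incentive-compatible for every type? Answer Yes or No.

Separating mating payoffs: high effort → 20, medium effort → 13, low effort → 2.
Healthy (assigned high effort): low effort: 2 − 0 = 2; medium effort: 13 − 3 = 10; high effort: 20 − 6 = 14. Healthy stays.
Middling (assigned medium effort): low effort: 2 − 0 = 2; medium effort: 13 − 4 = 9; high effort: 20 − 8 = 12. Middling prefers high effort.
Unhealthy (assigned low effort): low effort: 2 − 0 = 2; medium effort: 13 − 7 = 6; high effort: 20 − 14 = 6. Unhealthy prefers medium effort.
At least one type deviates; the separating profile fails.

No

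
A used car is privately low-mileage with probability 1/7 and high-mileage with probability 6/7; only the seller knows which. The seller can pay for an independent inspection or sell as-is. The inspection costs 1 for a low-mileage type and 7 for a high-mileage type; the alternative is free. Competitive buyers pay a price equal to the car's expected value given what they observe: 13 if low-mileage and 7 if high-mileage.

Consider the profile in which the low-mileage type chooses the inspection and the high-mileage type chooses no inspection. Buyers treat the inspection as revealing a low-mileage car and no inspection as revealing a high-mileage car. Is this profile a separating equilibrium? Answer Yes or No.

Yes

Under these beliefs, the inspection earns price 13 and no inspection earns price 7.
low-mileage: the inspection nets 13 − 1 = 12; no inspection nets 7. low-mileage prefers the inspection.
high-mileage: the inspection nets 13 − 7 = 6; no inspection nets 7. high-mileage prefers no inspection.
Neither type deviates, so the separating profile is an equilibrium.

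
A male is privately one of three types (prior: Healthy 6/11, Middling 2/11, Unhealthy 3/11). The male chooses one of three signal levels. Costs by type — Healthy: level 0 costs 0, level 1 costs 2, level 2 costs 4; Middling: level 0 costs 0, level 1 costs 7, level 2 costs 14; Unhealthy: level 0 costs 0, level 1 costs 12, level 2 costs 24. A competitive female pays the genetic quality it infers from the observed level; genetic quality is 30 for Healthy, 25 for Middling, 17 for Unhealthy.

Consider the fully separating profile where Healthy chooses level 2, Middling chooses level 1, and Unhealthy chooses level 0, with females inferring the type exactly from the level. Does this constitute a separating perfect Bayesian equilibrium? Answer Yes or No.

Separating mating payoffs: level 2 → 30, level 1 → 25, level 0 → 17.
Healthy (assigned level 2): level 0: 17 − 0 = 17; level 1: 25 − 2 = 23; level 2: 30 − 4 = 26. Healthy stays.
Middling (assigned level 1): level 0: 17 − 0 = 17; level 1: 25 − 7 = 18; level 2: 30 − 14 = 16. Middling stays.
Unhealthy (assigned level 0): level 0: 17 − 0 = 17; level 1: 25 − 12 = 13; level 2: 30 − 24 = 6. Unhealthy stays.
Every type prefers its assigned level; separation holds.

Yes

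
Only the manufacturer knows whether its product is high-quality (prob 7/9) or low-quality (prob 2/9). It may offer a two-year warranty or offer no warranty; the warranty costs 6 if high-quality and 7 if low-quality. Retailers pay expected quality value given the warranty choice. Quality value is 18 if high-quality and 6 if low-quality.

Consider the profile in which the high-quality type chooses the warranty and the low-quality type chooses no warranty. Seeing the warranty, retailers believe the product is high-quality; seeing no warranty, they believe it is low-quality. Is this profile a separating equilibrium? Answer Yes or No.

No

Under these beliefs, the warranty earns price 18 and no warranty earns price 6.
high-quality: the warranty nets 18 − 6 = 12; no warranty nets 6. high-quality prefers the warranty.
low-quality: the warranty nets 18 − 7 = 11; no warranty nets 6. low-quality would deviate to the warranty.
low-quality has a profitable deviation, so the profile is not an equilibrium.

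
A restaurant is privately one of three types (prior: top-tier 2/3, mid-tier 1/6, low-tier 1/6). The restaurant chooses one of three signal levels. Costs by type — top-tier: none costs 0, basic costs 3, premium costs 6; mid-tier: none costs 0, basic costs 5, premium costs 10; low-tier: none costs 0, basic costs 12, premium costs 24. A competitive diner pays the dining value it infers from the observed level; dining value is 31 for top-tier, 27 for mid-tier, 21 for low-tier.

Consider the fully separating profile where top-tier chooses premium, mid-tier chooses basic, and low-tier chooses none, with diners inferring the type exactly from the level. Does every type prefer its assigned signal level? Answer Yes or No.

Separating price premiums: premium → 31, basic → 27, none → 21.
top-tier (assigned premium): none: 21 − 0 = 21; basic: 27 − 3 = 24; premium: 31 − 6 = 25. top-tier stays.
mid-tier (assigned basic): none: 21 − 0 = 21; basic: 27 − 5 = 22; premium: 31 − 10 = 21. mid-tier stays.
low-tier (assigned none): none: 21 − 0 = 21; basic: 27 − 12 = 15; premium: 31 − 24 = 7. low-tier stays.
Every type prefers its assigned level; separation holds.

Yes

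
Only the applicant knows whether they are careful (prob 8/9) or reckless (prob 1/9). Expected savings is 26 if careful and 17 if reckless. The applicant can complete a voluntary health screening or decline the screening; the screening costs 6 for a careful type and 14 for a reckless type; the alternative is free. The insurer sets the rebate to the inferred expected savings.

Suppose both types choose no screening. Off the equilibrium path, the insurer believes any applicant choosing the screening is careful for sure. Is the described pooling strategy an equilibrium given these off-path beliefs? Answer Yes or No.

Yes

On path, the insurer holds the prior and pays 8/9·26 + 1/9·17 = 25. Off path (the screening), believing careful, it pays 26.
careful: no screening nets 25; the screening nets 26 − 6 = 20. careful stays.
reckless: no screening nets 25; the screening nets 26 − 14 = 12. reckless stays.
No type deviates, so pooling is sustained.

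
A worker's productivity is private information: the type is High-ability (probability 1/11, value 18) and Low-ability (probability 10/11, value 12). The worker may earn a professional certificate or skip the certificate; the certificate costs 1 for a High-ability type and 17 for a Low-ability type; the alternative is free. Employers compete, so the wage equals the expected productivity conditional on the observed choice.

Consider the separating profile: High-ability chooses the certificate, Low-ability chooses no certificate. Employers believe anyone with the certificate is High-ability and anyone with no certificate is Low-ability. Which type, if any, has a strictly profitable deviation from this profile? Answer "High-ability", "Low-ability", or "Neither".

Neither

The certificate pays 18; no certificate pays 12.
High-ability: assigned the certificate, nets 18 − 1 = 17; deviating to no certificate nets 12.
Low-ability: assigned no certificate, nets 12; deviating to the certificate nets 18 − 17 = 1.
Both types strictly prefer their assigned action; no profitable deviation.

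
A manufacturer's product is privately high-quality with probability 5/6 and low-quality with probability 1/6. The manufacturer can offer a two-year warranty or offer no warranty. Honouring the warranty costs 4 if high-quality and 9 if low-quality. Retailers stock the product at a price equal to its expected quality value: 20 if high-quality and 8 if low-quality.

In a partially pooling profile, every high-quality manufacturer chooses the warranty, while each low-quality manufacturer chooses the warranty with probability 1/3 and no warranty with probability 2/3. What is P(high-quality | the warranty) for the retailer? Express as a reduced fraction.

15/16

P(the warranty) = (5/6)·1 + (1/6)·(1/3) = 8/9.
By Bayes' rule, P(high-quality | the warranty) = (5/6) / (8/9) = 15/16.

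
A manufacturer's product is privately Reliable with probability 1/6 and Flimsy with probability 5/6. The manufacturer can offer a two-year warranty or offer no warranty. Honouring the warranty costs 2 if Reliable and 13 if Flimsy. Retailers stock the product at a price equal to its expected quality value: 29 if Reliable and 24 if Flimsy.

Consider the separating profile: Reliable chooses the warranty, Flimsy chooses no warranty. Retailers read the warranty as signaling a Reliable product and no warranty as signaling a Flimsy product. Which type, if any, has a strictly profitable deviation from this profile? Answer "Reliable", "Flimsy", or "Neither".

Neither

The warranty pays 29; no warranty pays 24.
Reliable: assigned the warranty, nets 29 − 2 = 27; deviating to no warranty nets 24.
Flimsy: assigned no warranty, nets 24; deviating to the warranty nets 29 − 13 = 16.
Both types strictly prefer their assigned action; no profitable deviation.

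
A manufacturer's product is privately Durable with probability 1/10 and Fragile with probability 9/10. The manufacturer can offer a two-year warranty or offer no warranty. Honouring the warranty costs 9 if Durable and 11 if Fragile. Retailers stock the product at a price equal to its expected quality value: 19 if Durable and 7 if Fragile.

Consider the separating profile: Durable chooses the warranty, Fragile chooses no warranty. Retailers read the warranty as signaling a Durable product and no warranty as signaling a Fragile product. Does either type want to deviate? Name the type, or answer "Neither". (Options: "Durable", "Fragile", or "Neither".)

The warranty pays 19; no warranty pays 7.
Durable: assigned the warranty, nets 19 − 9 = 10; deviating to no warranty nets 7.
Fragile: assigned no warranty, nets 7; deviating to the warranty nets 19 − 11 = 8.
The Fragile type gains 1 by deviating.

Fragile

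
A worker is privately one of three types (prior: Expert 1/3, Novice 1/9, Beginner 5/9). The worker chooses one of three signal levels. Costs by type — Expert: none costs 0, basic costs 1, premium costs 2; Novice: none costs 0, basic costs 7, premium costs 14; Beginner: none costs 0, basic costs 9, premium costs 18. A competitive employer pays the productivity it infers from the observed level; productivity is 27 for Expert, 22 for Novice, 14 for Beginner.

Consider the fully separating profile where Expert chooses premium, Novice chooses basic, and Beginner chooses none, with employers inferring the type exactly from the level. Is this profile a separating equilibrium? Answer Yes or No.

Separating wages: premium → 27, basic → 22, none → 14.
Expert (assigned premium): none: 14 − 0 = 14; basic: 22 − 1 = 21; premium: 27 − 2 = 25. Expert stays.
Novice (assigned basic): none: 14 − 0 = 14; basic: 22 − 7 = 15; premium: 27 − 14 = 13. Novice stays.
Beginner (assigned none): none: 14 − 0 = 14; basic: 22 − 9 = 13; premium: 27 − 18 = 9. Beginner stays.
Every type prefers its assigned level; separation holds.

Yes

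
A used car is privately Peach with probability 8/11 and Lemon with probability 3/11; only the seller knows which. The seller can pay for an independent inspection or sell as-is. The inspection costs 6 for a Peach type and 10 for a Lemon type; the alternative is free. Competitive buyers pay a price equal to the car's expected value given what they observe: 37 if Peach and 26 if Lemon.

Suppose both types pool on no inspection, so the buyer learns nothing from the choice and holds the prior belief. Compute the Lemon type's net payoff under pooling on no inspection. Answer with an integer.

Pooled price = 8/11·37 + 3/11·26 = 34.
Lemon pays no cost for no inspection, so net payoff = 34.

34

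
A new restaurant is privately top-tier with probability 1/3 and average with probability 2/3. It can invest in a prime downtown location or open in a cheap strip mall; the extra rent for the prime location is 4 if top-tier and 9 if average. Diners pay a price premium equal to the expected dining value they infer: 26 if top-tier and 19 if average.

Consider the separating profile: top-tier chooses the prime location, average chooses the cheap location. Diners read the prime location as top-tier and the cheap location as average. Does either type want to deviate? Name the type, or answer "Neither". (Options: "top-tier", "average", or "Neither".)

The prime location pays 26; the cheap location pays 19.
top-tier: assigned the prime location, nets 26 − 4 = 22; deviating to the cheap location nets 19.
average: assigned the cheap location, nets 19; deviating to the prime location nets 26 − 9 = 17.
Both types strictly prefer their assigned action; no profitable deviation.

Neither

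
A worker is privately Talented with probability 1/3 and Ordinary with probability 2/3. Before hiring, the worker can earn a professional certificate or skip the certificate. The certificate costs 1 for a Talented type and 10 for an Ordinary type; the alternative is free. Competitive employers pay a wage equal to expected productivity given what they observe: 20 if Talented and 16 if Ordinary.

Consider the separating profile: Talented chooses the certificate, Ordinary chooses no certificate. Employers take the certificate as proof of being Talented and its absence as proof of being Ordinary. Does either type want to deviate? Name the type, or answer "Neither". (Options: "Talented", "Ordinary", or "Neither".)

Neither

The certificate pays 20; no certificate pays 16.
Talented: assigned the certificate, nets 20 − 1 = 19; deviating to no certificate nets 16.
Ordinary: assigned no certificate, nets 16; deviating to the certificate nets 20 − 10 = 10.
Both types strictly prefer their assigned action; no profitable deviation.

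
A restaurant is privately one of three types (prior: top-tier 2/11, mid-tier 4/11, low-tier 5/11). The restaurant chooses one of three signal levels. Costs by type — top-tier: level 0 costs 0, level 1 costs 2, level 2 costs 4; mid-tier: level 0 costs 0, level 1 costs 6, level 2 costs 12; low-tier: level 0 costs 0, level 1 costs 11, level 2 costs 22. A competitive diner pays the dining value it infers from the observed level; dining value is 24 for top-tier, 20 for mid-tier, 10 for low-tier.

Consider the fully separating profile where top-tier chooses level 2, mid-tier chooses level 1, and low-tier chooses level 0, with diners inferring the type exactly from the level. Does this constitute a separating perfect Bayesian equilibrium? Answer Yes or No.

Separating price premiums: level 2 → 24, level 1 → 20, level 0 → 10.
top-tier (assigned level 2): level 0: 10 − 0 = 10; level 1: 20 − 2 = 18; level 2: 24 − 4 = 20. top-tier stays.
mid-tier (assigned level 1): level 0: 10 − 0 = 10; level 1: 20 − 6 = 14; level 2: 24 − 12 = 12. mid-tier stays.
low-tier (assigned level 0): level 0: 10 − 0 = 10; level 1: 20 − 11 = 9; level 2: 24 − 22 = 2. low-tier stays.
Every type prefers its assigned level; separation holds.

Yes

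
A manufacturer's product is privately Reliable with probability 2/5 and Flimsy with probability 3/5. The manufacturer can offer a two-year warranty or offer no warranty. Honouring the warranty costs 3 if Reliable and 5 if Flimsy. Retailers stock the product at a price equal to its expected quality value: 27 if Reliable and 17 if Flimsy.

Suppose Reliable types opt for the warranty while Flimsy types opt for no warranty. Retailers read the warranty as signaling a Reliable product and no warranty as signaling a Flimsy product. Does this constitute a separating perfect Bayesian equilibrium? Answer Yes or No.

No

Under these beliefs, the warranty earns price 27 and no warranty earns price 17.
Reliable: the warranty nets 27 − 3 = 24; no warranty nets 17. Reliable prefers the warranty.
Flimsy: the warranty nets 27 − 5 = 22; no warranty nets 17. Flimsy would deviate to the warranty.
Flimsy has a profitable deviation, so the profile is not an equilibrium.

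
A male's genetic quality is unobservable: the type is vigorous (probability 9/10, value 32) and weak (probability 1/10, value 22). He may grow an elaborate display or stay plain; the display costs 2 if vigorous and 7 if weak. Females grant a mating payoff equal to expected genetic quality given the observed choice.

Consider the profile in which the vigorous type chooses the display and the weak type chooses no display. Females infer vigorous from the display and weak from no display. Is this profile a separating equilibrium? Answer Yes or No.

Under these beliefs, the display earns mating payoff 32 and no display earns mating payoff 22.
vigorous: the display nets 32 − 2 = 30; no display nets 22. vigorous prefers the display.
weak: the display nets 32 − 7 = 25; no display nets 22. weak would deviate to the display.
weak has a profitable deviation, so the profile is not an equilibrium.

No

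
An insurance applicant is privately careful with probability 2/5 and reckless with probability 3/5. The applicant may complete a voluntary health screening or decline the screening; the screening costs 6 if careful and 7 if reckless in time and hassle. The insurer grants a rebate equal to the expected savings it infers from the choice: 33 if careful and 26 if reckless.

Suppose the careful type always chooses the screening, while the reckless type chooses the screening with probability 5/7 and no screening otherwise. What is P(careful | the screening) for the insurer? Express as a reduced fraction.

14/29

P(the screening) = (2/5)·1 + (3/5)·(5/7) = 29/35.
By Bayes' rule, P(careful | the screening) = (2/5) / (29/35) = 14/29.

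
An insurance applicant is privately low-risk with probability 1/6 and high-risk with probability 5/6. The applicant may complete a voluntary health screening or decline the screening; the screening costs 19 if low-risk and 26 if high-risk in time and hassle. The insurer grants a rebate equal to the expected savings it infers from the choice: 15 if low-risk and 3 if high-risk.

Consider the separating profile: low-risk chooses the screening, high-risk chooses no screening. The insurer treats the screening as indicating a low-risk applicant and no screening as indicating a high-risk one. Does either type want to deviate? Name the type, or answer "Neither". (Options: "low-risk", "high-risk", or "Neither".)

low-risk

The screening pays 15; no screening pays 3.
low-risk: assigned the screening, nets 15 − 19 = -4; deviating to no screening nets 3.
high-risk: assigned no screening, nets 3; deviating to the screening nets 15 − 26 = -11.
The low-risk type gains 7 by deviating.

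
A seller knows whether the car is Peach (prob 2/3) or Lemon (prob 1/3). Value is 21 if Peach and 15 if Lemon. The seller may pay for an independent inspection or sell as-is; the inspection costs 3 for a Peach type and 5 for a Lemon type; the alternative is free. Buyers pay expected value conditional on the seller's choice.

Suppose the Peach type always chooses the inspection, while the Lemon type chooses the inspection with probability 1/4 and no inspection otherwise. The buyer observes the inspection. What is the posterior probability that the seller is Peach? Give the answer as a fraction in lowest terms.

P(the inspection) = (2/3)·1 + (1/3)·(1/4) = 3/4.
By Bayes' rule, P(Peach | the inspection) = (2/3) / (3/4) = 8/9.

8/9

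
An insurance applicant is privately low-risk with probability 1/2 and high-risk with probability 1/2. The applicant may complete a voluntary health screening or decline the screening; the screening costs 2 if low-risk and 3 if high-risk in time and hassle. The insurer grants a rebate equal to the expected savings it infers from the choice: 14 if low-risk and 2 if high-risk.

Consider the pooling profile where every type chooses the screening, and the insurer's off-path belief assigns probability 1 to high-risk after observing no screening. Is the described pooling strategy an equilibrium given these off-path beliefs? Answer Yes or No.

Yes

On path, the insurer holds the prior and pays 1/2·14 + 1/2·2 = 8. Off path (no screening), believing high-risk, it pays 2.
low-risk: the screening nets 8 − 2 = 6; no screening nets 2. low-risk stays.
high-risk: the screening nets 8 − 3 = 5; no screening nets 2. high-risk stays.
No type deviates, so pooling is sustained.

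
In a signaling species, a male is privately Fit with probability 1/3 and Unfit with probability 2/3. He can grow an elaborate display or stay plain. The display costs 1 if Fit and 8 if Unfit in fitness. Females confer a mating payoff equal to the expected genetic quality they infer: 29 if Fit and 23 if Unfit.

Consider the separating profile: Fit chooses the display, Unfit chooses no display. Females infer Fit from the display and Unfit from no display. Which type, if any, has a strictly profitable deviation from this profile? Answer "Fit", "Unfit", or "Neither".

The display pays 29; no display pays 23.
Fit: assigned the display, nets 29 − 1 = 28; deviating to no display nets 23.
Unfit: assigned no display, nets 23; deviating to the display nets 29 − 8 = 21.
Both types strictly prefer their assigned action; no profitable deviation.

Neither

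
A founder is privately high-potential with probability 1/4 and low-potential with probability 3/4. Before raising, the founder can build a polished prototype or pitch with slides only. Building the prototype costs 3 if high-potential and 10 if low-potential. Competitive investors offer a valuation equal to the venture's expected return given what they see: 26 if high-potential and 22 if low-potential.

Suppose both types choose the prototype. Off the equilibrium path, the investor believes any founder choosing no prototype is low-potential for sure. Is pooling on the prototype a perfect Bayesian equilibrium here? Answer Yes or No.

No

On path, the investor holds the prior and pays 1/4·26 + 3/4·22 = 23. Off path (no prototype), believing low-potential, it pays 22.
high-potential: the prototype nets 23 − 3 = 20; no prototype nets 22. high-potential would deviate.
low-potential: the prototype nets 23 − 10 = 13; no prototype nets 22. low-potential would deviate.
A type deviates, so pooling fails.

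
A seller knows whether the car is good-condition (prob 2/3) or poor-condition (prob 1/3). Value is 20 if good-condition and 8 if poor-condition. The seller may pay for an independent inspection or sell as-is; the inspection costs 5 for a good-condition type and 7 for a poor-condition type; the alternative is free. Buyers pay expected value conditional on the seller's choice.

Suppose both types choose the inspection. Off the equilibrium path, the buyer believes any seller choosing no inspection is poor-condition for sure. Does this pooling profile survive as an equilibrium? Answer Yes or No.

Yes

On path, the buyer holds the prior and pays 2/3·20 + 1/3·8 = 16. Off path (no inspection), believing poor-condition, it pays 8.
good-condition: the inspection nets 16 − 5 = 11; no inspection nets 8. good-condition stays.
poor-condition: the inspection nets 16 − 7 = 9; no inspection nets 8. poor-condition stays.
No type deviates, so pooling is sustained.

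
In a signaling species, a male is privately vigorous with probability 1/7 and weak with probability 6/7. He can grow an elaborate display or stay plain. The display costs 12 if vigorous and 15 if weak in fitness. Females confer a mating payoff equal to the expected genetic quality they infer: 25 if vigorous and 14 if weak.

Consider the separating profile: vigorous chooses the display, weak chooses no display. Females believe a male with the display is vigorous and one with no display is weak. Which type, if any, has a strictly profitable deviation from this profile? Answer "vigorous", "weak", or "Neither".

vigorous

The display pays 25; no display pays 14.
vigorous: assigned the display, nets 25 − 12 = 13; deviating to no display nets 14.
weak: assigned no display, nets 14; deviating to the display nets 25 − 15 = 10.
The vigorous type gains 1 by deviating.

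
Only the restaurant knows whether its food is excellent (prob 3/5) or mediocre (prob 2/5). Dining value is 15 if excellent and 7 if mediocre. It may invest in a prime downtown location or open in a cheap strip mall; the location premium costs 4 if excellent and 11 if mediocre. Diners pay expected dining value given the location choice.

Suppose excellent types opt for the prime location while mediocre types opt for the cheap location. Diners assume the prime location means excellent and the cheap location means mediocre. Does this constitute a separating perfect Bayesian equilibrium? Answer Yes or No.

Yes

Under these beliefs, the prime location earns price premium 15 and the cheap location earns price premium 7.
excellent: the prime location nets 15 − 4 = 11; the cheap location nets 7. excellent prefers the prime location.
mediocre: the prime location nets 15 − 11 = 4; the cheap location nets 7. mediocre prefers the cheap location.
Neither type deviates, so the separating profile is an equilibrium.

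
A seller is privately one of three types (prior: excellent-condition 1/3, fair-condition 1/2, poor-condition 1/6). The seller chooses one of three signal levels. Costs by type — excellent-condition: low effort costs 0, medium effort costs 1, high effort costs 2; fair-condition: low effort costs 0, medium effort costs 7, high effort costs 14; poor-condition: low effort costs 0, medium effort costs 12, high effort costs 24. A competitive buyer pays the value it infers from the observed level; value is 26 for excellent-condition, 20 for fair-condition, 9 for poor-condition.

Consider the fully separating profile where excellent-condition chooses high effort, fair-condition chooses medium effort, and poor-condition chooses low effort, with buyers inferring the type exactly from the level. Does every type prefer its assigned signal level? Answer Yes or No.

Separating prices: high effort → 26, medium effort → 20, low effort → 9.
excellent-condition (assigned high effort): low effort: 9 − 0 = 9; medium effort: 20 − 1 = 19; high effort: 26 − 2 = 24. excellent-condition stays.
fair-condition (assigned medium effort): low effort: 9 − 0 = 9; medium effort: 20 − 7 = 13; high effort: 26 − 14 = 12. fair-condition stays.
poor-condition (assigned low effort): low effort: 9 − 0 = 9; medium effort: 20 − 12 = 8; high effort: 26 − 24 = 2. poor-condition stays.
Every type prefers its assigned level; separation holds.

Yes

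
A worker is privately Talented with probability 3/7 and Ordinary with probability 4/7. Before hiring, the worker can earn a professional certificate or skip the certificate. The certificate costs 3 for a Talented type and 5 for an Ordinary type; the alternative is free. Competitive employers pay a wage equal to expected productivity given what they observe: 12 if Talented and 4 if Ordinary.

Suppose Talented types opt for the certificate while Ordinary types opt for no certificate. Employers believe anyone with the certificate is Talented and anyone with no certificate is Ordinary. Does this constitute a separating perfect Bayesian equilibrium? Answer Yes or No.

No

Under these beliefs, the certificate earns wage 12 and no certificate earns wage 4.
Talented: the certificate nets 12 − 3 = 9; no certificate nets 4. Talented prefers the certificate.
Ordinary: the certificate nets 12 − 5 = 7; no certificate nets 4. Ordinary would deviate to the certificate.
Ordinary has a profitable deviation, so the profile is not an equilibrium.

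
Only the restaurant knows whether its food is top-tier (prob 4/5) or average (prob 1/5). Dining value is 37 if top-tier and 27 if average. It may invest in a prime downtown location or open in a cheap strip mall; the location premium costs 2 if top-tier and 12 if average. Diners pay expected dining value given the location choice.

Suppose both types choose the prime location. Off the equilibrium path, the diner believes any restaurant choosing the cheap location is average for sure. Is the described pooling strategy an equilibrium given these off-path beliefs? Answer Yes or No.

No

On path, the diner holds the prior and pays 4/5·37 + 1/5·27 = 35. Off path (the cheap location), believing average, it pays 27.
top-tier: the prime location nets 35 − 2 = 33; the cheap location nets 27. top-tier stays.
average: the prime location nets 35 − 12 = 23; the cheap location nets 27. average would deviate.
A type deviates, so pooling fails.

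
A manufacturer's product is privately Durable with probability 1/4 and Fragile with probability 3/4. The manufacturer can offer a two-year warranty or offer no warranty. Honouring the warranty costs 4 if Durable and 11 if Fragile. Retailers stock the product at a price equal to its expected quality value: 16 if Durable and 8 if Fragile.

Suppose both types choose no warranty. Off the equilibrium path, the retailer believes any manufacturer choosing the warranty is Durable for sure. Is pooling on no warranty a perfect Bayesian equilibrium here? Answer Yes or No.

On path, the retailer holds the prior and pays 1/4·16 + 3/4·8 = 10. Off path (the warranty), believing Durable, it pays 16.
Durable: no warranty nets 10; the warranty nets 16 − 4 = 12. Durable would deviate.
Fragile: no warranty nets 10; the warranty nets 16 − 11 = 5. Fragile stays.
A type deviates, so pooling fails.

No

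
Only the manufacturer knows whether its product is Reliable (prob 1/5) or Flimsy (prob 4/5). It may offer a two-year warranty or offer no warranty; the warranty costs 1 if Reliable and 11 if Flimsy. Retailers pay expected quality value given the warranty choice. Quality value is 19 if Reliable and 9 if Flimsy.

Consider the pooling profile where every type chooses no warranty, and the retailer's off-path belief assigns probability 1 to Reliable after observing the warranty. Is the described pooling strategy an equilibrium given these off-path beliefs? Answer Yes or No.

On path, the retailer holds the prior and pays 1/5·19 + 4/5·9 = 11. Off path (the warranty), believing Reliable, it pays 19.
Reliable: no warranty nets 11; the warranty nets 19 − 1 = 18. Reliable would deviate.
Flimsy: no warranty nets 11; the warranty nets 19 − 11 = 8. Flimsy stays.
A type deviates, so pooling fails.

No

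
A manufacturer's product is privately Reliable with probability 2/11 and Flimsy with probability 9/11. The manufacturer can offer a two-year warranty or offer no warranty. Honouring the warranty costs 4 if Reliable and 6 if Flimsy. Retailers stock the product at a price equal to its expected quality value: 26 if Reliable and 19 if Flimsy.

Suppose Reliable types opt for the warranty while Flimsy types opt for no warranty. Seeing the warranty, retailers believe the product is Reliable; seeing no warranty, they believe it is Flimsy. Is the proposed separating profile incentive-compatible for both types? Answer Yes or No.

Under these beliefs, the warranty earns price 26 and no warranty earns price 19.
Reliable: the warranty nets 26 − 4 = 22; no warranty nets 19. Reliable prefers the warranty.
Flimsy: the warranty nets 26 − 6 = 20; no warranty nets 19. Flimsy would deviate to the warranty.
Flimsy has a profitable deviation, so the profile is not an equilibrium.

No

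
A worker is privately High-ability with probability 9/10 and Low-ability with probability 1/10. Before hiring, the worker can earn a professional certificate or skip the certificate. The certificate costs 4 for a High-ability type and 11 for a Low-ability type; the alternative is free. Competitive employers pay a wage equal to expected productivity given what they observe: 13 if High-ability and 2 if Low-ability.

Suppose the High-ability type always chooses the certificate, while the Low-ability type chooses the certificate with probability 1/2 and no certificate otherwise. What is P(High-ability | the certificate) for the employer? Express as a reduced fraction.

18/19

P(the certificate) = (9/10)·1 + (1/10)·(1/2) = 19/20.
By Bayes' rule, P(High-ability | the certificate) = (9/10) / (19/20) = 18/19.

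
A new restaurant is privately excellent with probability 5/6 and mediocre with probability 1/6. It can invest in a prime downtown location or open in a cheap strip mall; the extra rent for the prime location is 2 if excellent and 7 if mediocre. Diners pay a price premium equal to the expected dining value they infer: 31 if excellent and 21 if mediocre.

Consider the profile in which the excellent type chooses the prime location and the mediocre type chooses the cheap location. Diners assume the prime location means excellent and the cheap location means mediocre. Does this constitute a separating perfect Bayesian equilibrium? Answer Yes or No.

No

Under these beliefs, the prime location earns price premium 31 and the cheap location earns price premium 21.
excellent: the prime location nets 31 − 2 = 29; the cheap location nets 21. excellent prefers the prime location.
mediocre: the prime location nets 31 − 7 = 24; the cheap location nets 21. mediocre would deviate to the prime location.
mediocre has a profitable deviation, so the profile is not an equilibrium.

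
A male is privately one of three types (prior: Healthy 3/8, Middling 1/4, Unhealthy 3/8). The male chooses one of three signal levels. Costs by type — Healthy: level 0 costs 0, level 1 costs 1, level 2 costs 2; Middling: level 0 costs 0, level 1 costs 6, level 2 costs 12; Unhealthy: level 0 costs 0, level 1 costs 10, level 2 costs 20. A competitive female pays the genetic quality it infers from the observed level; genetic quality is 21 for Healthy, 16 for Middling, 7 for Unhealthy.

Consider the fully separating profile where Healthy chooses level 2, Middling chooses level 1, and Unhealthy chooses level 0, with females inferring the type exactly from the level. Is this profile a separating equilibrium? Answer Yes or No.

Yes

Separating mating payoffs: level 2 → 21, level 1 → 16, level 0 → 7.
Healthy (assigned level 2): level 0: 7 − 0 = 7; level 1: 16 − 1 = 15; level 2: 21 − 2 = 19. Healthy stays.
Middling (assigned level 1): level 0: 7 − 0 = 7; level 1: 16 − 6 = 10; level 2: 21 − 12 = 9. Middling stays.
Unhealthy (assigned level 0): level 0: 7 − 0 = 7; level 1: 16 − 10 = 6; level 2: 21 − 20 = 1. Unhealthy stays.
Every type prefers its assigned level; separation holds.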